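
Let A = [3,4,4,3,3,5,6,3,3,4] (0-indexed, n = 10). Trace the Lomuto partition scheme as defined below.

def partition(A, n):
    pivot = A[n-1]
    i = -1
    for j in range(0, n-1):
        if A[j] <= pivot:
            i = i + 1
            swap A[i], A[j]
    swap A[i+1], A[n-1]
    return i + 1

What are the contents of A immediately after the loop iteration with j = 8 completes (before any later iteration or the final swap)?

[3,4,4,3,3,3,3,5,6,4]

pivot = A[9] = 4; i = -1
j=0: A[0]=3 ≤ 4 → i=0, swap A[0],A[0] (no change) → [3,4,4,3,3,5,6,3,3,4]
j=1: A[1]=4 ≤ 4 → i=1, swap A[1],A[1] (no change) → [3,4,4,3,3,5,6,3,3,4]
j=2: A[2]=4 ≤ 4 → i=2, swap A[2],A[2] (no change) → [3,4,4,3,3,5,6,3,3,4]
j=3: A[3]=3 ≤ 4 → i=3, swap A[3],A[3] (no change) → [3,4,4,3,3,5,6,3,3,4]
j=4: A[4]=3 ≤ 4 → i=4, swap A[4],A[4] (no change) → [3,4,4,3,3,5,6,3,3,4]
j=5: A[5]=5 > 4 → no swap
j=6: A[6]=6 > 4 → no swap
j=7: A[7]=3 ≤ 4 → i=5, swap A[5],A[7] → [3,4,4,3,3,3,6,5,3,4]
j=8: A[8]=3 ≤ 4 → i=6, swap A[6],A[8] → [3,4,4,3,3,3,3,5,6,4]
(after j=8) A = [3,4,4,3,3,3,3,5,6,4]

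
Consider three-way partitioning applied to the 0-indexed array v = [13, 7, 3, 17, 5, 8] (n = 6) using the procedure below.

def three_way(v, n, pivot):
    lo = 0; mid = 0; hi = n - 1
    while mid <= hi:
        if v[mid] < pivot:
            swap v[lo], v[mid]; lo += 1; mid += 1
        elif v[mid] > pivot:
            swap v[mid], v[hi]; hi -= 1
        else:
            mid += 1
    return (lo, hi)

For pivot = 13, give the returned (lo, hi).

pivot = 13; lo=0, mid=0, hi=5
v[mid]=13=13: mid=1
v[mid]=7<13: swap v[0],v[1]; lo=1,mid=2 → [7, 13, 3, 17, 5, 8]
v[mid]=3<13: swap v[1],v[2]; lo=2,mid=3 → [7, 3, 13, 17, 5, 8]
v[mid]=17>13: swap v[3],v[5]; hi=4 → [7, 3, 13, 8, 5, 17]
v[mid]=8<13: swap v[2],v[3]; lo=3,mid=4 → [7, 3, 8, 13, 5, 17]
v[mid]=5<13: swap v[3],v[4]; lo=4,mid=5 → [7, 3, 8, 5, 13, 17]
end: lo=4, hi=4; v = [7, 3, 8, 5, 13, 17]

(4, 4)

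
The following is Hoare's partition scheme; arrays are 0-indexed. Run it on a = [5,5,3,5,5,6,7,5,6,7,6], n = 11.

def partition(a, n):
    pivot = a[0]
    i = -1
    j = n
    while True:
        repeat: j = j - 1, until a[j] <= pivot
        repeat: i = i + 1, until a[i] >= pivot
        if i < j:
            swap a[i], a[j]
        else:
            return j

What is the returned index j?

3

pivot=5
j stops at 7 (5), i stops at 0 (5); swap ⇒ [5,5,3,5,5,6,7,5,6,7,6]
j stops at 4 (5), i stops at 1 (5); swap ⇒ [5,5,3,5,5,6,7,5,6,7,6]
j stops at 3, i stops at 3; i≥j ⇒ return 3. a=[5,5,3,5,5,6,7,5,6,7,6]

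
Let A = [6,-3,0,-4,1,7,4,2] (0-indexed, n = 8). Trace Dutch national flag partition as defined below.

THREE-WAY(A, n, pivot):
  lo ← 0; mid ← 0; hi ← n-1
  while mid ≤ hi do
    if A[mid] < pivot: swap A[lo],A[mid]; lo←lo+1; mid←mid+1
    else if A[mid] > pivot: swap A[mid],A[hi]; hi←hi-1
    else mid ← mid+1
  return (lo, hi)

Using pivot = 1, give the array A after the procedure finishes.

lo=0 mid=0 hi=7
6>1: swap(0,7), hi=6 ⇒ [2,-3,0,-4,1,7,4,6]
2>1: swap(0,6), hi=5 ⇒ [4,-3,0,-4,1,7,2,6]
4>1: swap(0,5), hi=4 ⇒ [7,-3,0,-4,1,4,2,6]
7>1: swap(0,4), hi=3 ⇒ [1,-3,0,-4,7,4,2,6]
1=1: mid=1
-3<1: swap(0,1), lo=1 mid=2 ⇒ [-3,1,0,-4,7,4,2,6]
0<1: swap(1,2), lo=2 mid=3 ⇒ [-3,0,1,-4,7,4,2,6]
-4<1: swap(2,3), lo=3 mid=4 ⇒ [-3,0,-4,1,7,4,2,6]
done. lo=3 hi=3; A=[-3,0,-4,1,7,4,2,6]

[-3,0,-4,1,7,4,2,6]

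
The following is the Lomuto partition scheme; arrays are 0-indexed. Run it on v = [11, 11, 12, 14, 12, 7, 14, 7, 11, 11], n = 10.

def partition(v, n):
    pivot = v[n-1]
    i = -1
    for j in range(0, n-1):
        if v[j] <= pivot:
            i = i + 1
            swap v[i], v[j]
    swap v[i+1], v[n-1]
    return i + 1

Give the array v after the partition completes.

[11, 11, 7, 7, 11, 11, 14, 14, 12, 12]

pivot = v[9] = 11; i = -1
j=0: v[0]=11 ≤ 11 → i=0, swap v[0],v[0] (no change) → [11, 11, 12, 14, 12, 7, 14, 7, 11, 11]
j=1: v[1]=11 ≤ 11 → i=1, swap v[1],v[1] (no change) → [11, 11, 12, 14, 12, 7, 14, 7, 11, 11]
j=2: v[2]=12 > 11 → no swap
j=3: v[3]=14 > 11 → no swap
j=4: v[4]=12 > 11 → no swap
j=5: v[5]=7 ≤ 11 → i=2, swap v[2],v[5] → [11, 11, 7, 14, 12, 12, 14, 7, 11, 11]
j=6: v[6]=14 > 11 → no swap
j=7: v[7]=7 ≤ 11 → i=3, swap v[3],v[7] → [11, 11, 7, 7, 12, 12, 14, 14, 11, 11]
j=8: v[8]=11 ≤ 11 → i=4, swap v[4],v[8] → [11, 11, 7, 7, 11, 12, 14, 14, 12, 11]
final swap v[5],v[9] → [11, 11, 7, 7, 11, 11, 14, 14, 12, 12]; return 5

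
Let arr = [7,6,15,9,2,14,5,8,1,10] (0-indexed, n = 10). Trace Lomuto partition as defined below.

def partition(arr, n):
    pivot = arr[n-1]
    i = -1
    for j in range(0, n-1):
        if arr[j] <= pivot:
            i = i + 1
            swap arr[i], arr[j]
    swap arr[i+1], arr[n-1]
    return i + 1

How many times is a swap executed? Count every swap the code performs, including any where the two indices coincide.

8

pivot = arr[9] = 10; i = -1
j=0: arr[0]=7 ≤ 10 → i=0, swap arr[0],arr[0] (no change) → [7,6,15,9,2,14,5,8,1,10]
j=1: arr[1]=6 ≤ 10 → i=1, swap arr[1],arr[1] (no change) → [7,6,15,9,2,14,5,8,1,10]
j=2: arr[2]=15 > 10 → no swap
j=3: arr[3]=9 ≤ 10 → i=2, swap arr[2],arr[3] → [7,6,9,15,2,14,5,8,1,10]
j=4: arr[4]=2 ≤ 10 → i=3, swap arr[3],arr[4] → [7,6,9,2,15,14,5,8,1,10]
j=5: arr[5]=14 > 10 → no swap
j=6: arr[6]=5 ≤ 10 → i=4, swap arr[4],arr[6] → [7,6,9,2,5,14,15,8,1,10]
j=7: arr[7]=8 ≤ 10 → i=5, swap arr[5],arr[7] → [7,6,9,2,5,8,15,14,1,10]
j=8: arr[8]=1 ≤ 10 → i=6, swap arr[6],arr[8] → [7,6,9,2,5,8,1,14,15,10]
final swap arr[7],arr[9] → [7,6,9,2,5,8,1,10,15,14]; return 7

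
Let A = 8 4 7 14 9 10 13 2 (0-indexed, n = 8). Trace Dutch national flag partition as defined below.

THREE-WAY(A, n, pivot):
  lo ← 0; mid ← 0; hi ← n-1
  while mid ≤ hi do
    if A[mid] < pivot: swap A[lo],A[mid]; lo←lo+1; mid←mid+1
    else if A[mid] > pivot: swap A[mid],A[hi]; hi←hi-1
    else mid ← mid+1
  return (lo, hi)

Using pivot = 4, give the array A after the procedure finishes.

pivot = 4; lo=0, mid=0, hi=7
A[mid]=8>4: swap A[0],A[7]; hi=6 → 2 4 7 14 9 10 13 8
A[mid]=2<4: swap A[0],A[0]; lo=1,mid=1 → 2 4 7 14 9 10 13 8
A[mid]=4=4: mid=2
A[mid]=7>4: swap A[2],A[6]; hi=5 → 2 4 13 14 9 10 7 8
A[mid]=13>4: swap A[2],A[5]; hi=4 → 2 4 10 14 9 13 7 8
A[mid]=10>4: swap A[2],A[4]; hi=3 → 2 4 9 14 10 13 7 8
A[mid]=9>4: swap A[2],A[3]; hi=2 → 2 4 14 9 10 13 7 8
A[mid]=14>4: swap A[2],A[2]; hi=1 → 2 4 14 9 10 13 7 8
end: lo=1, hi=1; A = 2 4 14 9 10 13 7 8

2 4 14 9 10 13 7 8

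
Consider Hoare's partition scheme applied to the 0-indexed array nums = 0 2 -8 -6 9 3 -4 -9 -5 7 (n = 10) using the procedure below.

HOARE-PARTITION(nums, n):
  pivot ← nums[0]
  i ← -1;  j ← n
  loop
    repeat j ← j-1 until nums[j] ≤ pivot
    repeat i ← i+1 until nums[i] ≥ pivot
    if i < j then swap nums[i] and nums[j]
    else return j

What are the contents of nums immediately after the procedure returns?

pivot = nums[0] = 0; i = -1, j = 10
j→8 (nums[8]=-5≤0), i→0 (nums[0]=0≥0); i<j, swap → -5 2 -8 -6 9 3 -4 -9 0 7
j→7 (nums[7]=-9≤0), i→1 (nums[1]=2≥0); i<j, swap → -5 -9 -8 -6 9 3 -4 2 0 7
j→6 (nums[6]=-4≤0), i→4 (nums[4]=9≥0); i<j, swap → -5 -9 -8 -6 -4 3 9 2 0 7
j→4, i→5; i≥j, return j=4. nums = -5 -9 -8 -6 -4 3 9 2 0 7

-5 -9 -8 -6 -4 3 9 2 0 7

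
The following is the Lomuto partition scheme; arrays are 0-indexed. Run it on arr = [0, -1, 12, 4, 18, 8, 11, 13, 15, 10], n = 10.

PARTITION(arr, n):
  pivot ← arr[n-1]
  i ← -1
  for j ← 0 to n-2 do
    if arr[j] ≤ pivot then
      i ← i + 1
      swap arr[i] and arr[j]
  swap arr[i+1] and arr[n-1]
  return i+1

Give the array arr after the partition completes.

[0, -1, 4, 8, 10, 12, 11, 13, 15, 18]

pivot = arr[9] = 10; i = -1
j=0: arr[0]=0 ≤ 10 → i=0, swap arr[0],arr[0] (no change) → [0, -1, 12, 4, 18, 8, 11, 13, 15, 10]
j=1: arr[1]=-1 ≤ 10 → i=1, swap arr[1],arr[1] (no change) → [0, -1, 12, 4, 18, 8, 11, 13, 15, 10]
j=2: arr[2]=12 > 10 → no swap
j=3: arr[3]=4 ≤ 10 → i=2, swap arr[2],arr[3] → [0, -1, 4, 12, 18, 8, 11, 13, 15, 10]
j=4: arr[4]=18 > 10 → no swap
j=5: arr[5]=8 ≤ 10 → i=3, swap arr[3],arr[5] → [0, -1, 4, 8, 18, 12, 11, 13, 15, 10]
j=6: arr[6]=11 > 10 → no swap
j=7: arr[7]=13 > 10 → no swap
j=8: arr[8]=15 > 10 → no swap
final swap arr[4],arr[9] → [0, -1, 4, 8, 10, 12, 11, 13, 15, 18]; return 4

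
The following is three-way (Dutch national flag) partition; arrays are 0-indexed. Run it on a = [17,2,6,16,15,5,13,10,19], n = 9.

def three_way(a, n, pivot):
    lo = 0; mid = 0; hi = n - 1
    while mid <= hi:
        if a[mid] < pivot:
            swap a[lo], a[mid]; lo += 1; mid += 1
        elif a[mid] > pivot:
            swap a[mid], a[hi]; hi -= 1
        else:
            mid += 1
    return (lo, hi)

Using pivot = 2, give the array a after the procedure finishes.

[2,6,16,15,5,13,10,19,17]

lo=0 mid=0 hi=8
17>2: swap(0,8), hi=7 ⇒ [19,2,6,16,15,5,13,10,17]
19>2: swap(0,7), hi=6 ⇒ [10,2,6,16,15,5,13,19,17]
10>2: swap(0,6), hi=5 ⇒ [13,2,6,16,15,5,10,19,17]
13>2: swap(0,5), hi=4 ⇒ [5,2,6,16,15,13,10,19,17]
5>2: swap(0,4), hi=3 ⇒ [15,2,6,16,5,13,10,19,17]
15>2: swap(0,3), hi=2 ⇒ [16,2,6,15,5,13,10,19,17]
16>2: swap(0,2), hi=1 ⇒ [6,2,16,15,5,13,10,19,17]
6>2: swap(0,1), hi=0 ⇒ [2,6,16,15,5,13,10,19,17]
2=2: mid=1
done. lo=0 hi=0; a=[2,6,16,15,5,13,10,19,17]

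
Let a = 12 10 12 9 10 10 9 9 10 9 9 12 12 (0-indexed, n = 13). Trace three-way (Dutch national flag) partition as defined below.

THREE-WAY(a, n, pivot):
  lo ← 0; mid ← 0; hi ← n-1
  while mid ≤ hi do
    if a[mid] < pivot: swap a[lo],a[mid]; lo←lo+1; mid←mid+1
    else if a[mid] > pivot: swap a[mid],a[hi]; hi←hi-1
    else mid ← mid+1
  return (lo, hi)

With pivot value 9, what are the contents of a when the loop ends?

lo=0 mid=0 hi=12
12>9: swap(0,12), hi=11 ⇒ 12 10 12 9 10 10 9 9 10 9 9 12 12
12>9: swap(0,11), hi=10 ⇒ 12 10 12 9 10 10 9 9 10 9 9 12 12
12>9: swap(0,10), hi=9 ⇒ 9 10 12 9 10 10 9 9 10 9 12 12 12
9=9: mid=1
10>9: swap(1,9), hi=8 ⇒ 9 9 12 9 10 10 9 9 10 10 12 12 12
9=9: mid=2
12>9: swap(2,8), hi=7 ⇒ 9 9 10 9 10 10 9 9 12 10 12 12 12
10>9: swap(2,7), hi=6 ⇒ 9 9 9 9 10 10 9 10 12 10 12 12 12
9=9: mid=3
9=9: mid=4
10>9: swap(4,6), hi=5 ⇒ 9 9 9 9 9 10 10 10 12 10 12 12 12
9=9: mid=5
10>9: swap(5,5), hi=4 ⇒ 9 9 9 9 9 10 10 10 12 10 12 12 12
done. lo=0 hi=4; a=9 9 9 9 9 10 10 10 12 10 12 12 12

9 9 9 9 9 10 10 10 12 10 12 12 12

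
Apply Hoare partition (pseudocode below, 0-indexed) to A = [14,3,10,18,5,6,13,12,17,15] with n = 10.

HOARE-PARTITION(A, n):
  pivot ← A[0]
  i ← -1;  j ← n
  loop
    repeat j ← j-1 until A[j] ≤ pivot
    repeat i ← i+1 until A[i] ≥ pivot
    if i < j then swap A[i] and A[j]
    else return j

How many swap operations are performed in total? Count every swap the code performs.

pivot = A[0] = 14; i = -1, j = 10
j→7 (A[7]=12≤14), i→0 (A[0]=14≥14); i<j, swap → [12,3,10,18,5,6,13,14,17,15]
j→6 (A[6]=13≤14), i→3 (A[3]=18≥14); i<j, swap → [12,3,10,13,5,6,18,14,17,15]
j→5, i→6; i≥j, return j=5. A = [12,3,10,13,5,6,18,14,17,15]

2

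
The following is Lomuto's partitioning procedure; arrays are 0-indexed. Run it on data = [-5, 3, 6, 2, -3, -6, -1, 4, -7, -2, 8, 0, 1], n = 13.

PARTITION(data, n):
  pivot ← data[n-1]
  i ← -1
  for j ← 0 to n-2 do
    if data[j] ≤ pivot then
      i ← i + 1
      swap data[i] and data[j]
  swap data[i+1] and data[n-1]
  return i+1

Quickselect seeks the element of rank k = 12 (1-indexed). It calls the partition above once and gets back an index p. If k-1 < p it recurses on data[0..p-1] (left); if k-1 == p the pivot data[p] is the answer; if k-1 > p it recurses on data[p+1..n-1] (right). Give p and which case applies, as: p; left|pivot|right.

7; right

pivot=1, i=-1
j=0: -5≤1, i=0, swap(0,0) ⇒ [-5, 3, 6, 2, -3, -6, -1, 4, -7, -2, 8, 0, 1]
j=1: 3>1, skip
j=2: 6>1, skip
j=3: 2>1, skip
j=4: -3≤1, i=1, swap(1,4) ⇒ [-5, -3, 6, 2, 3, -6, -1, 4, -7, -2, 8, 0, 1]
j=5: -6≤1, i=2, swap(2,5) ⇒ [-5, -3, -6, 2, 3, 6, -1, 4, -7, -2, 8, 0, 1]
j=6: -1≤1, i=3, swap(3,6) ⇒ [-5, -3, -6, -1, 3, 6, 2, 4, -7, -2, 8, 0, 1]
j=7: 4>1, skip
j=8: -7≤1, i=4, swap(4,8) ⇒ [-5, -3, -6, -1, -7, 6, 2, 4, 3, -2, 8, 0, 1]
j=9: -2≤1, i=5, swap(5,9) ⇒ [-5, -3, -6, -1, -7, -2, 2, 4, 3, 6, 8, 0, 1]
j=10: 8>1, skip
j=11: 0≤1, i=6, swap(6,11) ⇒ [-5, -3, -6, -1, -7, -2, 0, 4, 3, 6, 8, 2, 1]
swap(7,12) ⇒ [-5, -3, -6, -1, -7, -2, 0, 1, 3, 6, 8, 2, 4]; return 7
p = 7; k-1 = 11 > 7 ⇒ right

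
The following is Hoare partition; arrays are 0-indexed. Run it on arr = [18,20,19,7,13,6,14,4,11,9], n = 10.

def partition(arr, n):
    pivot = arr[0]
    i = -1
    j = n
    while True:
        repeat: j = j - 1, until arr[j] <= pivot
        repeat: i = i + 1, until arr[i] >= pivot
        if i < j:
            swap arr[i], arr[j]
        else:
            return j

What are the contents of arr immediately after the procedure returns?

[9,11,4,7,13,6,14,19,20,18]

pivot=18
j stops at 9 (9), i stops at 0 (18); swap ⇒ [9,20,19,7,13,6,14,4,11,18]
j stops at 8 (11), i stops at 1 (20); swap ⇒ [9,11,19,7,13,6,14,4,20,18]
j stops at 7 (4), i stops at 2 (19); swap ⇒ [9,11,4,7,13,6,14,19,20,18]
j stops at 6, i stops at 7; i≥j ⇒ return 6. arr=[9,11,4,7,13,6,14,19,20,18]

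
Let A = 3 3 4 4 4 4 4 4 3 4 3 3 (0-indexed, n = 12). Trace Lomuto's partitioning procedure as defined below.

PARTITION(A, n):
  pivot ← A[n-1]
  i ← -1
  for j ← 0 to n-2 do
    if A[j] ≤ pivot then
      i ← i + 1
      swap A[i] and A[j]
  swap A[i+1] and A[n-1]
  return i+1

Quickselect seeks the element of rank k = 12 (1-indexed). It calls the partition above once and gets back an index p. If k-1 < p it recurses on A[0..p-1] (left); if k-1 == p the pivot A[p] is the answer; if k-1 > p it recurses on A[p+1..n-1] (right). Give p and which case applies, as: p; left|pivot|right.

4; right

pivot=3, i=-1
j=0: 3≤3, i=0, swap(0,0) ⇒ 3 3 4 4 4 4 4 4 3 4 3 3
j=1: 3≤3, i=1, swap(1,1) ⇒ 3 3 4 4 4 4 4 4 3 4 3 3
j=2: 4>3, skip
j=3: 4>3, skip
j=4: 4>3, skip
j=5: 4>3, skip
j=6: 4>3, skip
j=7: 4>3, skip
j=8: 3≤3, i=2, swap(2,8) ⇒ 3 3 3 4 4 4 4 4 4 4 3 3
j=9: 4>3, skip
j=10: 3≤3, i=3, swap(3,10) ⇒ 3 3 3 3 4 4 4 4 4 4 4 3
swap(4,11) ⇒ 3 3 3 3 3 4 4 4 4 4 4 4; return 4
p = 4; k-1 = 11 > 4 ⇒ right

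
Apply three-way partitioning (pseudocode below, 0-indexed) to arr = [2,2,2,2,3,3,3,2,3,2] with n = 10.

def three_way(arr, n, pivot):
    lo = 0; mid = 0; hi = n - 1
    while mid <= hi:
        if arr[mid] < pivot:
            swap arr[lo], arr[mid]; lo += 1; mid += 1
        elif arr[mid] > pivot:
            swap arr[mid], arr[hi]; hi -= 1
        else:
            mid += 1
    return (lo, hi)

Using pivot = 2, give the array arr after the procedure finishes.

[2,2,2,2,2,2,3,3,3,3]

lo=0 mid=0 hi=9
2=2: mid=1
2=2: mid=2
2=2: mid=3
2=2: mid=4
3>2: swap(4,9), hi=8 ⇒ [2,2,2,2,2,3,3,2,3,3]
2=2: mid=5
3>2: swap(5,8), hi=7 ⇒ [2,2,2,2,2,3,3,2,3,3]
3>2: swap(5,7), hi=6 ⇒ [2,2,2,2,2,2,3,3,3,3]
2=2: mid=6
3>2: swap(6,6), hi=5 ⇒ [2,2,2,2,2,2,3,3,3,3]
done. lo=0 hi=5; arr=[2,2,2,2,2,2,3,3,3,3]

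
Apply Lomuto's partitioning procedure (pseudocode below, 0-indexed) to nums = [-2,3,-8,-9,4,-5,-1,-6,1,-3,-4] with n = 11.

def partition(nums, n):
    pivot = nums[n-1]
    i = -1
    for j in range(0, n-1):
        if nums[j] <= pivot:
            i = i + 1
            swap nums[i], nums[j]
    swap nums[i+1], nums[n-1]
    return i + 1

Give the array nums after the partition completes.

[-8,-9,-5,-6,-4,-2,-1,3,1,-3,4]

pivot = nums[10] = -4; i = -1
j=0: nums[0]=-2 > -4 → no swap
j=1: nums[1]=3 > -4 → no swap
j=2: nums[2]=-8 ≤ -4 → i=0, swap nums[0],nums[2] → [-8,3,-2,-9,4,-5,-1,-6,1,-3,-4]
j=3: nums[3]=-9 ≤ -4 → i=1, swap nums[1],nums[3] → [-8,-9,-2,3,4,-5,-1,-6,1,-3,-4]
j=4: nums[4]=4 > -4 → no swap
j=5: nums[5]=-5 ≤ -4 → i=2, swap nums[2],nums[5] → [-8,-9,-5,3,4,-2,-1,-6,1,-3,-4]
j=6: nums[6]=-1 > -4 → no swap
j=7: nums[7]=-6 ≤ -4 → i=3, swap nums[3],nums[7] → [-8,-9,-5,-6,4,-2,-1,3,1,-3,-4]
j=8: nums[8]=1 > -4 → no swap
j=9: nums[9]=-3 > -4 → no swap
final swap nums[4],nums[10] → [-8,-9,-5,-6,-4,-2,-1,3,1,-3,4]; return 4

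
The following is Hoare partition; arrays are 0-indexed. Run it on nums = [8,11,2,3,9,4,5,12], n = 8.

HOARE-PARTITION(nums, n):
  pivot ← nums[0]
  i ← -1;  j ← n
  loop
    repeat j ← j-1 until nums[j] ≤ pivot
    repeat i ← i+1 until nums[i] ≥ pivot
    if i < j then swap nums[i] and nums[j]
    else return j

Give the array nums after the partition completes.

pivot = nums[0] = 8; i = -1, j = 8
j→6 (nums[6]=5≤8), i→0 (nums[0]=8≥8); i<j, swap → [5,11,2,3,9,4,8,12]
j→5 (nums[5]=4≤8), i→1 (nums[1]=11≥8); i<j, swap → [5,4,2,3,9,11,8,12]
j→3, i→4; i≥j, return j=3. nums = [5,4,2,3,9,11,8,12]

[5,4,2,3,9,11,8,12]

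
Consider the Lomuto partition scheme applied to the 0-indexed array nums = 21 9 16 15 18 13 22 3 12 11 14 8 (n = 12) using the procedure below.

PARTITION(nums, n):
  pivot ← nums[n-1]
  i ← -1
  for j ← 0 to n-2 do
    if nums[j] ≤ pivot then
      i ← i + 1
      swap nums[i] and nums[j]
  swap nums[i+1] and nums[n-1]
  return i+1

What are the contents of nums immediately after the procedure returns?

3 8 16 15 18 13 22 21 12 11 14 9

pivot=8, i=-1
j=0: 21>8, skip
j=1: 9>8, skip
j=2: 16>8, skip
j=3: 15>8, skip
j=4: 18>8, skip
j=5: 13>8, skip
j=6: 22>8, skip
j=7: 3≤8, i=0, swap(0,7) ⇒ 3 9 16 15 18 13 22 21 12 11 14 8
j=8: 12>8, skip
j=9: 11>8, skip
j=10: 14>8, skip
swap(1,11) ⇒ 3 8 16 15 18 13 22 21 12 11 14 9; return 1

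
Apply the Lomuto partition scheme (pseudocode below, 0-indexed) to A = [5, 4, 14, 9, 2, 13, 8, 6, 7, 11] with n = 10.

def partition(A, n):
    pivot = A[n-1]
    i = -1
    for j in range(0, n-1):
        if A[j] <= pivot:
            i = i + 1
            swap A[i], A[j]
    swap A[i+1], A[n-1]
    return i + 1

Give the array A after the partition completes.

pivot = A[9] = 11; i = -1
j=0: A[0]=5 ≤ 11 → i=0, swap A[0],A[0] (no change) → [5, 4, 14, 9, 2, 13, 8, 6, 7, 11]
j=1: A[1]=4 ≤ 11 → i=1, swap A[1],A[1] (no change) → [5, 4, 14, 9, 2, 13, 8, 6, 7, 11]
j=2: A[2]=14 > 11 → no swap
j=3: A[3]=9 ≤ 11 → i=2, swap A[2],A[3] → [5, 4, 9, 14, 2, 13, 8, 6, 7, 11]
j=4: A[4]=2 ≤ 11 → i=3, swap A[3],A[4] → [5, 4, 9, 2, 14, 13, 8, 6, 7, 11]
j=5: A[5]=13 > 11 → no swap
j=6: A[6]=8 ≤ 11 → i=4, swap A[4],A[6] → [5, 4, 9, 2, 8, 13, 14, 6, 7, 11]
j=7: A[7]=6 ≤ 11 → i=5, swap A[5],A[7] → [5, 4, 9, 2, 8, 6, 14, 13, 7, 11]
j=8: A[8]=7 ≤ 11 → i=6, swap A[6],A[8] → [5, 4, 9, 2, 8, 6, 7, 13, 14, 11]
final swap A[7],A[9] → [5, 4, 9, 2, 8, 6, 7, 11, 14, 13]; return 7

[5, 4, 9, 2, 8, 6, 7, 11, 14, 13]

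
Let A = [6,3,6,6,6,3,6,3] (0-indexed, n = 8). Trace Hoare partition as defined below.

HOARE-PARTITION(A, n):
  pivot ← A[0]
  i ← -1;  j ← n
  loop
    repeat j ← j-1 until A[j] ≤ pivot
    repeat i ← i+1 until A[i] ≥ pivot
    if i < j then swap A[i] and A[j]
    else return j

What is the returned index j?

4

pivot=6
j stops at 7 (3), i stops at 0 (6); swap ⇒ [3,3,6,6,6,3,6,6]
j stops at 6 (6), i stops at 2 (6); swap ⇒ [3,3,6,6,6,3,6,6]
j stops at 5 (3), i stops at 3 (6); swap ⇒ [3,3,6,3,6,6,6,6]
j stops at 4, i stops at 4; i≥j ⇒ return 4. A=[3,3,6,3,6,6,6,6]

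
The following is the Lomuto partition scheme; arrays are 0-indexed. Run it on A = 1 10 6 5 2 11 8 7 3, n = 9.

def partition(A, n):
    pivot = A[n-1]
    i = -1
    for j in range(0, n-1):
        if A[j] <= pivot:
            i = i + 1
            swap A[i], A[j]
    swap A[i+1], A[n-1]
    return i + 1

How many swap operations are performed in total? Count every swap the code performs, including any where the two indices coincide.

3

pivot = A[8] = 3; i = -1
j=0: A[0]=1 ≤ 3 → i=0, swap A[0],A[0] (no change) → 1 10 6 5 2 11 8 7 3
j=1: A[1]=10 > 3 → no swap
j=2: A[2]=6 > 3 → no swap
j=3: A[3]=5 > 3 → no swap
j=4: A[4]=2 ≤ 3 → i=1, swap A[1],A[4] → 1 2 6 5 10 11 8 7 3
j=5: A[5]=11 > 3 → no swap
j=6: A[6]=8 > 3 → no swap
j=7: A[7]=7 > 3 → no swap
final swap A[2],A[8] → 1 2 3 5 10 11 8 7 6; return 2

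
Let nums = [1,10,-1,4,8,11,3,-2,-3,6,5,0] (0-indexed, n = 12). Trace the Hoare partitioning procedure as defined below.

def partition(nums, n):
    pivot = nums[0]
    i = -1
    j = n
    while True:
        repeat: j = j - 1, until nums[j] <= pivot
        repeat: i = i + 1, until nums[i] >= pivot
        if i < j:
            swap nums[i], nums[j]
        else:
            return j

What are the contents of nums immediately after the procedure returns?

[0,-3,-1,-2,8,11,3,4,10,6,5,1]

pivot=1
j stops at 11 (0), i stops at 0 (1); swap ⇒ [0,10,-1,4,8,11,3,-2,-3,6,5,1]
j stops at 8 (-3), i stops at 1 (10); swap ⇒ [0,-3,-1,4,8,11,3,-2,10,6,5,1]
j stops at 7 (-2), i stops at 3 (4); swap ⇒ [0,-3,-1,-2,8,11,3,4,10,6,5,1]
j stops at 3, i stops at 4; i≥j ⇒ return 3. nums=[0,-3,-1,-2,8,11,3,4,10,6,5,1]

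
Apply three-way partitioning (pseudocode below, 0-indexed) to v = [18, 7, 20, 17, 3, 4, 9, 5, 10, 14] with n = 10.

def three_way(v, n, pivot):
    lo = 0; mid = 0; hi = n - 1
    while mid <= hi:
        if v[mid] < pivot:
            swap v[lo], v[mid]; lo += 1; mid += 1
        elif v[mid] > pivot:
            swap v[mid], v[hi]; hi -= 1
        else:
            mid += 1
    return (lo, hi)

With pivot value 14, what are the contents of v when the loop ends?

[7, 10, 5, 3, 4, 9, 14, 17, 20, 18]

lo=0 mid=0 hi=9
18>14: swap(0,9), hi=8 ⇒ [14, 7, 20, 17, 3, 4, 9, 5, 10, 18]
14=14: mid=1
7<14: swap(0,1), lo=1 mid=2 ⇒ [7, 14, 20, 17, 3, 4, 9, 5, 10, 18]
20>14: swap(2,8), hi=7 ⇒ [7, 14, 10, 17, 3, 4, 9, 5, 20, 18]
10<14: swap(1,2), lo=2 mid=3 ⇒ [7, 10, 14, 17, 3, 4, 9, 5, 20, 18]
17>14: swap(3,7), hi=6 ⇒ [7, 10, 14, 5, 3, 4, 9, 17, 20, 18]
5<14: swap(2,3), lo=3 mid=4 ⇒ [7, 10, 5, 14, 3, 4, 9, 17, 20, 18]
3<14: swap(3,4), lo=4 mid=5 ⇒ [7, 10, 5, 3, 14, 4, 9, 17, 20, 18]
4<14: swap(4,5), lo=5 mid=6 ⇒ [7, 10, 5, 3, 4, 14, 9, 17, 20, 18]
9<14: swap(5,6), lo=6 mid=7 ⇒ [7, 10, 5, 3, 4, 9, 14, 17, 20, 18]
done. lo=6 hi=6; v=[7, 10, 5, 3, 4, 9, 14, 17, 20, 18]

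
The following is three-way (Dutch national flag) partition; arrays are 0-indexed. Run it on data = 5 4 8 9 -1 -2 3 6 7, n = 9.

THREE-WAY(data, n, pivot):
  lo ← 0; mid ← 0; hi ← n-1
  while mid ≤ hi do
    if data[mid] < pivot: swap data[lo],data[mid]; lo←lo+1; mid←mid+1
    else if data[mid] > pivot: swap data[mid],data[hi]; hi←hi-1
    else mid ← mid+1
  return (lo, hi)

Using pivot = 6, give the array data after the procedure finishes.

lo=0 mid=0 hi=8
5<6: swap(0,0), lo=1 mid=1 ⇒ 5 4 8 9 -1 -2 3 6 7
4<6: swap(1,1), lo=2 mid=2 ⇒ 5 4 8 9 -1 -2 3 6 7
8>6: swap(2,8), hi=7 ⇒ 5 4 7 9 -1 -2 3 6 8
7>6: swap(2,7), hi=6 ⇒ 5 4 6 9 -1 -2 3 7 8
6=6: mid=3
9>6: swap(3,6), hi=5 ⇒ 5 4 6 3 -1 -2 9 7 8
3<6: swap(2,3), lo=3 mid=4 ⇒ 5 4 3 6 -1 -2 9 7 8
-1<6: swap(3,4), lo=4 mid=5 ⇒ 5 4 3 -1 6 -2 9 7 8
-2<6: swap(4,5), lo=5 mid=6 ⇒ 5 4 3 -1 -2 6 9 7 8
done. lo=5 hi=5; data=5 4 3 -1 -2 6 9 7 8

5 4 3 -1 -2 6 9 7 8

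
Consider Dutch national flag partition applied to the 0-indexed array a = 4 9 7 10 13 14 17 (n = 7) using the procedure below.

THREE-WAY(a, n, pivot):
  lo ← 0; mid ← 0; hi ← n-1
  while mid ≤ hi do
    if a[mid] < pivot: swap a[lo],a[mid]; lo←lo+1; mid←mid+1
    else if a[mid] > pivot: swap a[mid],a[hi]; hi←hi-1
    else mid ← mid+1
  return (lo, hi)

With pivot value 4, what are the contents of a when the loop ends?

4 7 10 13 14 17 9

lo=0 mid=0 hi=6
4=4: mid=1
9>4: swap(1,6), hi=5 ⇒ 4 17 7 10 13 14 9
17>4: swap(1,5), hi=4 ⇒ 4 14 7 10 13 17 9
14>4: swap(1,4), hi=3 ⇒ 4 13 7 10 14 17 9
13>4: swap(1,3), hi=2 ⇒ 4 10 7 13 14 17 9
10>4: swap(1,2), hi=1 ⇒ 4 7 10 13 14 17 9
7>4: swap(1,1), hi=0 ⇒ 4 7 10 13 14 17 9
done. lo=0 hi=0; a=4 7 10 13 14 17 9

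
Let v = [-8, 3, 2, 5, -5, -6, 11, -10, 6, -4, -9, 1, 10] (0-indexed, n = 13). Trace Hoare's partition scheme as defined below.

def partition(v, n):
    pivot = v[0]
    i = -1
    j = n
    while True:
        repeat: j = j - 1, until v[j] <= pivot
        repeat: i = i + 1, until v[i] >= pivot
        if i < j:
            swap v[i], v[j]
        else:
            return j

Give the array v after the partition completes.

pivot = v[0] = -8; i = -1, j = 13
j→10 (v[10]=-9≤-8), i→0 (v[0]=-8≥-8); i<j, swap → [-9, 3, 2, 5, -5, -6, 11, -10, 6, -4, -8, 1, 10]
j→7 (v[7]=-10≤-8), i→1 (v[1]=3≥-8); i<j, swap → [-9, -10, 2, 5, -5, -6, 11, 3, 6, -4, -8, 1, 10]
j→1, i→2; i≥j, return j=1. v = [-9, -10, 2, 5, -5, -6, 11, 3, 6, -4, -8, 1, 10]

[-9, -10, 2, 5, -5, -6, 11, 3, 6, -4, -8, 1, 10]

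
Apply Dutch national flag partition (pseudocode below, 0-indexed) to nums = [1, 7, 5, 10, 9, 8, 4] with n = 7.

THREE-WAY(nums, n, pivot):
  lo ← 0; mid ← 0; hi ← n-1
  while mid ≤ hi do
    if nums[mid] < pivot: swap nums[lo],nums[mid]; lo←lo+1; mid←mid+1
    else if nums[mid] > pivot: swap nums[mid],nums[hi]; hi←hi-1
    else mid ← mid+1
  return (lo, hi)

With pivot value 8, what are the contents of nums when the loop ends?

lo=0 mid=0 hi=6
1<8: swap(0,0), lo=1 mid=1 ⇒ [1, 7, 5, 10, 9, 8, 4]
7<8: swap(1,1), lo=2 mid=2 ⇒ [1, 7, 5, 10, 9, 8, 4]
5<8: swap(2,2), lo=3 mid=3 ⇒ [1, 7, 5, 10, 9, 8, 4]
10>8: swap(3,6), hi=5 ⇒ [1, 7, 5, 4, 9, 8, 10]
4<8: swap(3,3), lo=4 mid=4 ⇒ [1, 7, 5, 4, 9, 8, 10]
9>8: swap(4,5), hi=4 ⇒ [1, 7, 5, 4, 8, 9, 10]
8=8: mid=5
done. lo=4 hi=4; nums=[1, 7, 5, 4, 8, 9, 10]

[1, 7, 5, 4, 8, 9, 10]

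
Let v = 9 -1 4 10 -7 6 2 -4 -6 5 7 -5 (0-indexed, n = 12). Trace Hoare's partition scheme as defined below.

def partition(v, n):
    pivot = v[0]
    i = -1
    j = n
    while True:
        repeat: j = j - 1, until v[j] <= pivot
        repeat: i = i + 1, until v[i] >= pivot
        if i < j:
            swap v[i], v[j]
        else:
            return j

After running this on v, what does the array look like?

-5 -1 4 7 -7 6 2 -4 -6 5 10 9

pivot=9
j stops at 11 (-5), i stops at 0 (9); swap ⇒ -5 -1 4 10 -7 6 2 -4 -6 5 7 9
j stops at 10 (7), i stops at 3 (10); swap ⇒ -5 -1 4 7 -7 6 2 -4 -6 5 10 9
j stops at 9, i stops at 10; i≥j ⇒ return 9. v=-5 -1 4 7 -7 6 2 -4 -6 5 10 9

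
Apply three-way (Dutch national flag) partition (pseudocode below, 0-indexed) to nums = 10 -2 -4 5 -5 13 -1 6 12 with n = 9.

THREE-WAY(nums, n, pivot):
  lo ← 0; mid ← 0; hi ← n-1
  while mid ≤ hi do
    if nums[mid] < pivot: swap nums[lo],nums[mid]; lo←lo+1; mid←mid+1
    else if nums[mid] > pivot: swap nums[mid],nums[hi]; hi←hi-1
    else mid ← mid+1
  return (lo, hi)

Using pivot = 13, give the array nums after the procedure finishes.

lo=0 mid=0 hi=8
10<13: swap(0,0), lo=1 mid=1 ⇒ 10 -2 -4 5 -5 13 -1 6 12
-2<13: swap(1,1), lo=2 mid=2 ⇒ 10 -2 -4 5 -5 13 -1 6 12
-4<13: swap(2,2), lo=3 mid=3 ⇒ 10 -2 -4 5 -5 13 -1 6 12
5<13: swap(3,3), lo=4 mid=4 ⇒ 10 -2 -4 5 -5 13 -1 6 12
-5<13: swap(4,4), lo=5 mid=5 ⇒ 10 -2 -4 5 -5 13 -1 6 12
13=13: mid=6
-1<13: swap(5,6), lo=6 mid=7 ⇒ 10 -2 -4 5 -5 -1 13 6 12
6<13: swap(6,7), lo=7 mid=8 ⇒ 10 -2 -4 5 -5 -1 6 13 12
12<13: swap(7,8), lo=8 mid=9 ⇒ 10 -2 -4 5 -5 -1 6 12 13
done. lo=8 hi=8; nums=10 -2 -4 5 -5 -1 6 12 13

10 -2 -4 5 -5 -1 6 12 13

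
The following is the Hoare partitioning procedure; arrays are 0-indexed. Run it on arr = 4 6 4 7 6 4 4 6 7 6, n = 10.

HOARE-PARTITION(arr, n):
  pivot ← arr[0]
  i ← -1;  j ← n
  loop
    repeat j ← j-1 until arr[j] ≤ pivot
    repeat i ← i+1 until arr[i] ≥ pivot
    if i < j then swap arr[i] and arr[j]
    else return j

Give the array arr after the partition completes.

pivot=4
j stops at 6 (4), i stops at 0 (4); swap ⇒ 4 6 4 7 6 4 4 6 7 6
j stops at 5 (4), i stops at 1 (6); swap ⇒ 4 4 4 7 6 6 4 6 7 6
j stops at 2, i stops at 2; i≥j ⇒ return 2. arr=4 4 4 7 6 6 4 6 7 6

4 4 4 7 6 6 4 6 7 6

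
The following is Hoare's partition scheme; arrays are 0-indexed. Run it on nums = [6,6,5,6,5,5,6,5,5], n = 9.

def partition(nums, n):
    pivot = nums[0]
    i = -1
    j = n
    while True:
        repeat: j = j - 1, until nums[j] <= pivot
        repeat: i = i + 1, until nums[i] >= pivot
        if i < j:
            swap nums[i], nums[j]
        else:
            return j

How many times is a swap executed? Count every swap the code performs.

pivot = nums[0] = 6; i = -1, j = 9
j→8 (nums[8]=5≤6), i→0 (nums[0]=6≥6); i<j, swap → [5,6,5,6,5,5,6,5,6]
j→7 (nums[7]=5≤6), i→1 (nums[1]=6≥6); i<j, swap → [5,5,5,6,5,5,6,6,6]
j→6 (nums[6]=6≤6), i→3 (nums[3]=6≥6); i<j, swap → [5,5,5,6,5,5,6,6,6]
j→5, i→6; i≥j, return j=5. nums = [5,5,5,6,5,5,6,6,6]

3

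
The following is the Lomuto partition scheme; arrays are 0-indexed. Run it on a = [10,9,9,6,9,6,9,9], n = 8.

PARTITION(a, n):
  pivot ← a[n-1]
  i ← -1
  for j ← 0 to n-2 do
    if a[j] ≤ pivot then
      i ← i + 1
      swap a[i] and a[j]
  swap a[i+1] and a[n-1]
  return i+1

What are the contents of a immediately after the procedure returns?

pivot=9, i=-1
j=0: 10>9, skip
j=1: 9≤9, i=0, swap(0,1) ⇒ [9,10,9,6,9,6,9,9]
j=2: 9≤9, i=1, swap(1,2) ⇒ [9,9,10,6,9,6,9,9]
j=3: 6≤9, i=2, swap(2,3) ⇒ [9,9,6,10,9,6,9,9]
j=4: 9≤9, i=3, swap(3,4) ⇒ [9,9,6,9,10,6,9,9]
j=5: 6≤9, i=4, swap(4,5) ⇒ [9,9,6,9,6,10,9,9]
j=6: 9≤9, i=5, swap(5,6) ⇒ [9,9,6,9,6,9,10,9]
swap(6,7) ⇒ [9,9,6,9,6,9,9,10]; return 6

[9,9,6,9,6,9,9,10]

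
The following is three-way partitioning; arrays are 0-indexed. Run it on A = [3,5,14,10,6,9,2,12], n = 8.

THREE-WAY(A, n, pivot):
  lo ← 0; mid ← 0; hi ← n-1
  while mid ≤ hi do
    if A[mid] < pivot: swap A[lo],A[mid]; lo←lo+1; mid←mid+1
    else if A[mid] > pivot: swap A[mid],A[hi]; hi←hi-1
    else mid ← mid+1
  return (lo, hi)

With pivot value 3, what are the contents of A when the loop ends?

lo=0 mid=0 hi=7
3=3: mid=1
5>3: swap(1,7), hi=6 ⇒ [3,12,14,10,6,9,2,5]
12>3: swap(1,6), hi=5 ⇒ [3,2,14,10,6,9,12,5]
2<3: swap(0,1), lo=1 mid=2 ⇒ [2,3,14,10,6,9,12,5]
14>3: swap(2,5), hi=4 ⇒ [2,3,9,10,6,14,12,5]
9>3: swap(2,4), hi=3 ⇒ [2,3,6,10,9,14,12,5]
6>3: swap(2,3), hi=2 ⇒ [2,3,10,6,9,14,12,5]
10>3: swap(2,2), hi=1 ⇒ [2,3,10,6,9,14,12,5]
done. lo=1 hi=1; A=[2,3,10,6,9,14,12,5]

[2,3,10,6,9,14,12,5]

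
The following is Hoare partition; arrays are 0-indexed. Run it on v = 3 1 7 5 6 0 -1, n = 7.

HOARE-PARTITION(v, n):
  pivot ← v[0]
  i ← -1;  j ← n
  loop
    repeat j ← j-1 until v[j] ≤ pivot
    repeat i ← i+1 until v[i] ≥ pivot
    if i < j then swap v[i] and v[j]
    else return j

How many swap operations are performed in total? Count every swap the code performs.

2

pivot = v[0] = 3; i = -1, j = 7
j→6 (v[6]=-1≤3), i→0 (v[0]=3≥3); i<j, swap → -1 1 7 5 6 0 3
j→5 (v[5]=0≤3), i→2 (v[2]=7≥3); i<j, swap → -1 1 0 5 6 7 3
j→2, i→3; i≥j, return j=2. v = -1 1 0 5 6 7 3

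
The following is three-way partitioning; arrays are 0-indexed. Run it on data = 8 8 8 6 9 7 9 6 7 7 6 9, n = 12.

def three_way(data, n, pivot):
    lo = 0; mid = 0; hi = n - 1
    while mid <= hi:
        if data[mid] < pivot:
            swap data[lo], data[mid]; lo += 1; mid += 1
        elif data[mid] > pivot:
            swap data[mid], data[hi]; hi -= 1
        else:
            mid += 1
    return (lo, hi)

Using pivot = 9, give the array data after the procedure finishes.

pivot = 9; lo=0, mid=0, hi=11
data[mid]=8<9: swap data[0],data[0]; lo=1,mid=1 → 8 8 8 6 9 7 9 6 7 7 6 9
data[mid]=8<9: swap data[1],data[1]; lo=2,mid=2 → 8 8 8 6 9 7 9 6 7 7 6 9
data[mid]=8<9: swap data[2],data[2]; lo=3,mid=3 → 8 8 8 6 9 7 9 6 7 7 6 9
data[mid]=6<9: swap data[3],data[3]; lo=4,mid=4 → 8 8 8 6 9 7 9 6 7 7 6 9
data[mid]=9=9: mid=5
data[mid]=7<9: swap data[4],data[5]; lo=5,mid=6 → 8 8 8 6 7 9 9 6 7 7 6 9
data[mid]=9=9: mid=7
data[mid]=6<9: swap data[5],data[7]; lo=6,mid=8 → 8 8 8 6 7 6 9 9 7 7 6 9
data[mid]=7<9: swap data[6],data[8]; lo=7,mid=9 → 8 8 8 6 7 6 7 9 9 7 6 9
data[mid]=7<9: swap data[7],data[9]; lo=8,mid=10 → 8 8 8 6 7 6 7 7 9 9 6 9
data[mid]=6<9: swap data[8],data[10]; lo=9,mid=11 → 8 8 8 6 7 6 7 7 6 9 9 9
data[mid]=9=9: mid=12
end: lo=9, hi=11; data = 8 8 8 6 7 6 7 7 6 9 9 9

8 8 8 6 7 6 7 7 6 9 9 9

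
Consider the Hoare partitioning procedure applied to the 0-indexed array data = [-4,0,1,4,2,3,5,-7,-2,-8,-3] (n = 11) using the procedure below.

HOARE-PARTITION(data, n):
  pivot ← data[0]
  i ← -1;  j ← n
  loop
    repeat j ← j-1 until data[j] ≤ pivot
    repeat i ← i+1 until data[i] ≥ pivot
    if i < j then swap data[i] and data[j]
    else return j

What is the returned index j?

pivot=-4
j stops at 9 (-8), i stops at 0 (-4); swap ⇒ [-8,0,1,4,2,3,5,-7,-2,-4,-3]
j stops at 7 (-7), i stops at 1 (0); swap ⇒ [-8,-7,1,4,2,3,5,0,-2,-4,-3]
j stops at 1, i stops at 2; i≥j ⇒ return 1. data=[-8,-7,1,4,2,3,5,0,-2,-4,-3]

1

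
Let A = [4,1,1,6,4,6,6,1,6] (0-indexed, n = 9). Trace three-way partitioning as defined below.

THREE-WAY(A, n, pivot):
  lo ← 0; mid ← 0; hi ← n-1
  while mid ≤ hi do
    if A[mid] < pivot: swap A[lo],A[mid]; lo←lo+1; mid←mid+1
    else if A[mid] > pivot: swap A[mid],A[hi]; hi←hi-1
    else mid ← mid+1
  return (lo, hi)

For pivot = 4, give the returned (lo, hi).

(3, 4)

pivot = 4; lo=0, mid=0, hi=8
A[mid]=4=4: mid=1
A[mid]=1<4: swap A[0],A[1]; lo=1,mid=2 → [1,4,1,6,4,6,6,1,6]
A[mid]=1<4: swap A[1],A[2]; lo=2,mid=3 → [1,1,4,6,4,6,6,1,6]
A[mid]=6>4: swap A[3],A[8]; hi=7 → [1,1,4,6,4,6,6,1,6]
A[mid]=6>4: swap A[3],A[7]; hi=6 → [1,1,4,1,4,6,6,6,6]
A[mid]=1<4: swap A[2],A[3]; lo=3,mid=4 → [1,1,1,4,4,6,6,6,6]
A[mid]=4=4: mid=5
A[mid]=6>4: swap A[5],A[6]; hi=5 → [1,1,1,4,4,6,6,6,6]
A[mid]=6>4: swap A[5],A[5]; hi=4 → [1,1,1,4,4,6,6,6,6]
end: lo=3, hi=4; A = [1,1,1,4,4,6,6,6,6]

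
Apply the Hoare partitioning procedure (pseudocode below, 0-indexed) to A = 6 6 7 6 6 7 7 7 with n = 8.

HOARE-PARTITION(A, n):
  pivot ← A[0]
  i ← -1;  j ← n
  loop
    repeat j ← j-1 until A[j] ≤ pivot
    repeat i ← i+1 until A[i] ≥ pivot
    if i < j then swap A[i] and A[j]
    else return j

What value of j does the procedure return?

pivot = A[0] = 6; i = -1, j = 8
j→4 (A[4]=6≤6), i→0 (A[0]=6≥6); i<j, swap → 6 6 7 6 6 7 7 7
j→3 (A[3]=6≤6), i→1 (A[1]=6≥6); i<j, swap → 6 6 7 6 6 7 7 7
j→1, i→2; i≥j, return j=1. A = 6 6 7 6 6 7 7 7

1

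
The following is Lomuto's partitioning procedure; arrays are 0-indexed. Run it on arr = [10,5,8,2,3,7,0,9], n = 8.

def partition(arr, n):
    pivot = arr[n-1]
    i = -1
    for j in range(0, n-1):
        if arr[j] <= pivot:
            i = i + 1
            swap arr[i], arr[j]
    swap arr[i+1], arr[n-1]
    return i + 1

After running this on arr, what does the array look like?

[5,8,2,3,7,0,9,10]

pivot = arr[7] = 9; i = -1
j=0: arr[0]=10 > 9 → no swap
j=1: arr[1]=5 ≤ 9 → i=0, swap arr[0],arr[1] → [5,10,8,2,3,7,0,9]
j=2: arr[2]=8 ≤ 9 → i=1, swap arr[1],arr[2] → [5,8,10,2,3,7,0,9]
j=3: arr[3]=2 ≤ 9 → i=2, swap arr[2],arr[3] → [5,8,2,10,3,7,0,9]
j=4: arr[4]=3 ≤ 9 → i=3, swap arr[3],arr[4] → [5,8,2,3,10,7,0,9]
j=5: arr[5]=7 ≤ 9 → i=4, swap arr[4],arr[5] → [5,8,2,3,7,10,0,9]
j=6: arr[6]=0 ≤ 9 → i=5, swap arr[5],arr[6] → [5,8,2,3,7,0,10,9]
final swap arr[6],arr[7] → [5,8,2,3,7,0,9,10]; return 6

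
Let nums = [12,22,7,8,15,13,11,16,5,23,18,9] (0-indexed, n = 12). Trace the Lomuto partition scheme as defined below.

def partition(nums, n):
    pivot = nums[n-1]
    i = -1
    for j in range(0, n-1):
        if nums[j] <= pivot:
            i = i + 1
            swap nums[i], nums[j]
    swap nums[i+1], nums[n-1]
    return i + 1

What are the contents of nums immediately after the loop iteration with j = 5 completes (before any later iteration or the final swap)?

[7,8,12,22,15,13,11,16,5,23,18,9]

pivot = nums[11] = 9; i = -1
j=0: nums[0]=12 > 9 → no swap
j=1: nums[1]=22 > 9 → no swap
j=2: nums[2]=7 ≤ 9 → i=0, swap nums[0],nums[2] → [7,22,12,8,15,13,11,16,5,23,18,9]
j=3: nums[3]=8 ≤ 9 → i=1, swap nums[1],nums[3] → [7,8,12,22,15,13,11,16,5,23,18,9]
j=4: nums[4]=15 > 9 → no swap
j=5: nums[5]=13 > 9 → no swap
(after j=5) nums = [7,8,12,22,15,13,11,16,5,23,18,9]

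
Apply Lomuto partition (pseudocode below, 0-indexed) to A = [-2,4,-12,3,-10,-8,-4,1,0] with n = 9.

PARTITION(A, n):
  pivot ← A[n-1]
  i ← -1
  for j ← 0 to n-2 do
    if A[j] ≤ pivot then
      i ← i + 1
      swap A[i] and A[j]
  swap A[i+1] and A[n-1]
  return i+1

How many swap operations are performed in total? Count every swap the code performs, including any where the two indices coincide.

6

pivot=0, i=-1
j=0: -2≤0, i=0, swap(0,0) ⇒ [-2,4,-12,3,-10,-8,-4,1,0]
j=1: 4>0, skip
j=2: -12≤0, i=1, swap(1,2) ⇒ [-2,-12,4,3,-10,-8,-4,1,0]
j=3: 3>0, skip
j=4: -10≤0, i=2, swap(2,4) ⇒ [-2,-12,-10,3,4,-8,-4,1,0]
j=5: -8≤0, i=3, swap(3,5) ⇒ [-2,-12,-10,-8,4,3,-4,1,0]
j=6: -4≤0, i=4, swap(4,6) ⇒ [-2,-12,-10,-8,-4,3,4,1,0]
j=7: 1>0, skip
swap(5,8) ⇒ [-2,-12,-10,-8,-4,0,4,1,3]; return 5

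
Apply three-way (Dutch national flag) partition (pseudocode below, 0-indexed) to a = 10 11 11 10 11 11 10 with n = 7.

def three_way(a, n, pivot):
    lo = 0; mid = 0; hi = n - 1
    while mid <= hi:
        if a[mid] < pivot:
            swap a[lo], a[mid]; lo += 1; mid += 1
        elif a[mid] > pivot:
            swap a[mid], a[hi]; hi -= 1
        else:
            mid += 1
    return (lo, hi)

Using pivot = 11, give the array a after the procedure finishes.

10 10 10 11 11 11 11

pivot = 11; lo=0, mid=0, hi=6
a[mid]=10<11: swap a[0],a[0]; lo=1,mid=1 → 10 11 11 10 11 11 10
a[mid]=11=11: mid=2
a[mid]=11=11: mid=3
a[mid]=10<11: swap a[1],a[3]; lo=2,mid=4 → 10 10 11 11 11 11 10
a[mid]=11=11: mid=5
a[mid]=11=11: mid=6
a[mid]=10<11: swap a[2],a[6]; lo=3,mid=7 → 10 10 10 11 11 11 11
end: lo=3, hi=6; a = 10 10 10 11 11 11 11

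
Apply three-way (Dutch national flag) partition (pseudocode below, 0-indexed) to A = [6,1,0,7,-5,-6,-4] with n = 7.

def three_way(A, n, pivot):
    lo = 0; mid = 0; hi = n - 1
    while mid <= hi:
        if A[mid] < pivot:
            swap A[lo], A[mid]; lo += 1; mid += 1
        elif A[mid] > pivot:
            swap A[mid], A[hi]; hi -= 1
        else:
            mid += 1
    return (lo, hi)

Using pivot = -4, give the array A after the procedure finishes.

[-6,-5,-4,7,0,1,6]

lo=0 mid=0 hi=6
6>-4: swap(0,6), hi=5 ⇒ [-4,1,0,7,-5,-6,6]
-4=-4: mid=1
1>-4: swap(1,5), hi=4 ⇒ [-4,-6,0,7,-5,1,6]
-6<-4: swap(0,1), lo=1 mid=2 ⇒ [-6,-4,0,7,-5,1,6]
0>-4: swap(2,4), hi=3 ⇒ [-6,-4,-5,7,0,1,6]
-5<-4: swap(1,2), lo=2 mid=3 ⇒ [-6,-5,-4,7,0,1,6]
7>-4: swap(3,3), hi=2 ⇒ [-6,-5,-4,7,0,1,6]
done. lo=2 hi=2; A=[-6,-5,-4,7,0,1,6]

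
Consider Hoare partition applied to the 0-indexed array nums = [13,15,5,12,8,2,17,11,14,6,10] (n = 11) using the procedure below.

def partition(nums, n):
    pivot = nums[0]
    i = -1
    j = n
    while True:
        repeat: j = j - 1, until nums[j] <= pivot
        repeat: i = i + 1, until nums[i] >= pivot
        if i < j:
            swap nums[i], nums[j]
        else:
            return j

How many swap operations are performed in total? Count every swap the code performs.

3

pivot = nums[0] = 13; i = -1, j = 11
j→10 (nums[10]=10≤13), i→0 (nums[0]=13≥13); i<j, swap → [10,15,5,12,8,2,17,11,14,6,13]
j→9 (nums[9]=6≤13), i→1 (nums[1]=15≥13); i<j, swap → [10,6,5,12,8,2,17,11,14,15,13]
j→7 (nums[7]=11≤13), i→6 (nums[6]=17≥13); i<j, swap → [10,6,5,12,8,2,11,17,14,15,13]
j→6, i→7; i≥j, return j=6. nums = [10,6,5,12,8,2,11,17,14,15,13]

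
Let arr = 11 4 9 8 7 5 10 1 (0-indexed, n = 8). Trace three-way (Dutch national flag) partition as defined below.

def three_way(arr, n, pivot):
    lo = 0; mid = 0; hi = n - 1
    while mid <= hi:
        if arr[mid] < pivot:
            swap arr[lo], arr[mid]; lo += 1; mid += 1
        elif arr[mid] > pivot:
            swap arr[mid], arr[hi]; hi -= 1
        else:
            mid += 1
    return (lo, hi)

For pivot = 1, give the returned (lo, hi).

pivot = 1; lo=0, mid=0, hi=7
arr[mid]=11>1: swap arr[0],arr[7]; hi=6 → 1 4 9 8 7 5 10 11
arr[mid]=1=1: mid=1
arr[mid]=4>1: swap arr[1],arr[6]; hi=5 → 1 10 9 8 7 5 4 11
arr[mid]=10>1: swap arr[1],arr[5]; hi=4 → 1 5 9 8 7 10 4 11
arr[mid]=5>1: swap arr[1],arr[4]; hi=3 → 1 7 9 8 5 10 4 11
arr[mid]=7>1: swap arr[1],arr[3]; hi=2 → 1 8 9 7 5 10 4 11
arr[mid]=8>1: swap arr[1],arr[2]; hi=1 → 1 9 8 7 5 10 4 11
arr[mid]=9>1: swap arr[1],arr[1]; hi=0 → 1 9 8 7 5 10 4 11
end: lo=0, hi=0; arr = 1 9 8 7 5 10 4 11

(0, 0)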